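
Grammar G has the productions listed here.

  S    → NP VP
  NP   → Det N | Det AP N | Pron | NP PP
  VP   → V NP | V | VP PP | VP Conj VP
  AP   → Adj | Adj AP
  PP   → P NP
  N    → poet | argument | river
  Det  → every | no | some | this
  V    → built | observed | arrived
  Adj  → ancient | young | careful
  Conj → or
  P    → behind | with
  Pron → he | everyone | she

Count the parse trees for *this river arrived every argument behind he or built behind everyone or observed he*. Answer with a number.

Two of the 6 distinct bracketings:
[S [NP [Det this] [N river]] [VP [VP [V arrived] [NP [NP [Det every] [N argument]] [PP [P behind] [NP [Pron he]]]]] [Conj or] [VP [VP [VP [V built]] [PP [P behind] [NP [Pron everyone]]]] [Conj or] [VP [V observed] [NP [Pron he]]]]]]
[S [NP [Det this] [N river]] [VP [VP [VP [V arrived] [NP [Det every] [N argument]]] [PP [P behind] [NP [Pron he]]]] [Conj or] [VP [VP [VP [V built]] [PP [P behind] [NP [Pron everyone]]]] [Conj or] [VP [V observed] [NP [Pron he]]]]]]
The difference turns on whether NP → NP PP is used at the relevant span, versus an alternative expansion of NP.

6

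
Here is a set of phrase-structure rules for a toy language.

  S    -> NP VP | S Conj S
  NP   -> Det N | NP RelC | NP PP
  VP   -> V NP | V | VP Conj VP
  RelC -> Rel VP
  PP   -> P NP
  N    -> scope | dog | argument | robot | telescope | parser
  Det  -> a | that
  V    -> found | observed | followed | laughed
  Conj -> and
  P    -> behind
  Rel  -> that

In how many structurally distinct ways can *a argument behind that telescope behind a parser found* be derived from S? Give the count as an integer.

2

The two bracketings:
[S [NP [NP [Det a] [N argument]] [PP [P behind] [NP [NP [Det that] [N telescope]] [PP [P behind] [NP [Det a] [N parser]]]]]] [VP [V found]]]
[S [NP [NP [NP [Det a] [N argument]] [PP [P behind] [NP [Det that] [N telescope]]]] [PP [P behind] [NP [Det a] [N parser]]]] [VP [V found]]]
The trees differ in how a recursive rule is bracketed over the same span.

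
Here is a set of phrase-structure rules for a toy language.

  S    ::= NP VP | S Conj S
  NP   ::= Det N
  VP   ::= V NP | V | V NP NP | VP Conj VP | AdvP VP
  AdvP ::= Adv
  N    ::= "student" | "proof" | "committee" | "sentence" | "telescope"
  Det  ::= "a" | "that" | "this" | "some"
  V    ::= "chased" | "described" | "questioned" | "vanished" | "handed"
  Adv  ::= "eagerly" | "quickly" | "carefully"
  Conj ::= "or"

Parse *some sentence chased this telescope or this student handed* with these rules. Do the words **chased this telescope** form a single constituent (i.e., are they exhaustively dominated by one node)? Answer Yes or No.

Yes

[S [S [NP [Det some] [N sentence]] [VP [V chased] [NP [Det this] [N telescope]]]] [Conj or] [S [NP [Det this] [N student]] [VP [V handed]]]]
The words 'chased this telescope' are exhaustively dominated by a single VP node (built by VP → V NP), so they form a constituent.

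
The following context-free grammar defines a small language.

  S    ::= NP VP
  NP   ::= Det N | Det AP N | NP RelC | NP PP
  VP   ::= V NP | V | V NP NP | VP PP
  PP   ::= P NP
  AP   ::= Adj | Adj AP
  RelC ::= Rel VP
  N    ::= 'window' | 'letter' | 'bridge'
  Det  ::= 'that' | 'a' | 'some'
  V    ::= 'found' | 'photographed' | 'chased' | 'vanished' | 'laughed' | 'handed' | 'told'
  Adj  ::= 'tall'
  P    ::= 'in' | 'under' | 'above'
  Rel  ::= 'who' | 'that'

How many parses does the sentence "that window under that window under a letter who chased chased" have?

Two of the 5 distinct bracketings:
[S [NP [NP [NP [Det that] [N window]] [PP [P under] [NP [NP [Det that] [N window]] [PP [P under] [NP [Det a] [N letter]]]]]] [RelC [Rel who] [VP [V chased]]]] [VP [V chased]]]
[S [NP [NP [NP [NP [Det that] [N window]] [PP [P under] [NP [Det that] [N window]]]] [PP [P under] [NP [Det a] [N letter]]]] [RelC [Rel who] [VP [V chased]]]] [VP [V chased]]]
The trees differ in how a recursive rule is bracketed over the same span.

5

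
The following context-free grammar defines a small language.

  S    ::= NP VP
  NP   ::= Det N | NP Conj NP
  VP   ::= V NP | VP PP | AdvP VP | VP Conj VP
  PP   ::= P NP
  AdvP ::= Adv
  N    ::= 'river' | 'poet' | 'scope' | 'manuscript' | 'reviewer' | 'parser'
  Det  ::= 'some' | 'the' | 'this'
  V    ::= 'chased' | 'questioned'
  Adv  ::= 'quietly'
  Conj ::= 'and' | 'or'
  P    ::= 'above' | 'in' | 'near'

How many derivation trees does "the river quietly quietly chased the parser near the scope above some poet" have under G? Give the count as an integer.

Two of the 6 distinct bracketings:
[S [NP [Det the] [N river]] [VP [VP [VP [AdvP [Adv quietly]] [VP [AdvP [Adv quietly]] [VP [V chased] [NP [Det the] [N parser]]]]] [PP [P near] [NP [Det the] [N scope]]]] [PP [P above] [NP [Det some] [N poet]]]]]
[S [NP [Det the] [N river]] [VP [VP [AdvP [Adv quietly]] [VP [VP [AdvP [Adv quietly]] [VP [V chased] [NP [Det the] [N parser]]]] [PP [P near] [NP [Det the] [N scope]]]]] [PP [P above] [NP [Det some] [N poet]]]]]
The trees differ in how a recursive rule is bracketed over the same span.

6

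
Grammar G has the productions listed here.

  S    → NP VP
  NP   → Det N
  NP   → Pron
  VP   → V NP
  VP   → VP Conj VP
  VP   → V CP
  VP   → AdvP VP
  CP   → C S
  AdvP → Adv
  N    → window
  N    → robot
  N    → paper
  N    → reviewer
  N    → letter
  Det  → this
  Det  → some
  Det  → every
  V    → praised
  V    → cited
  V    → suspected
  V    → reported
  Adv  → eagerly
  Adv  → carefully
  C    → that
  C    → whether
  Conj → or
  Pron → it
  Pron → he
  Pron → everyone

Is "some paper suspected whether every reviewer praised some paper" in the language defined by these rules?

Grammatical

[S [NP [Det some] [N paper]] [VP [V suspected] [CP [C whether] [S [NP [Det every] [N reviewer]] [VP [V praised] [NP [Det some] [N paper]]]]]]]
Each bracket corresponds to one application of a listed rule, so the string is derivable from S.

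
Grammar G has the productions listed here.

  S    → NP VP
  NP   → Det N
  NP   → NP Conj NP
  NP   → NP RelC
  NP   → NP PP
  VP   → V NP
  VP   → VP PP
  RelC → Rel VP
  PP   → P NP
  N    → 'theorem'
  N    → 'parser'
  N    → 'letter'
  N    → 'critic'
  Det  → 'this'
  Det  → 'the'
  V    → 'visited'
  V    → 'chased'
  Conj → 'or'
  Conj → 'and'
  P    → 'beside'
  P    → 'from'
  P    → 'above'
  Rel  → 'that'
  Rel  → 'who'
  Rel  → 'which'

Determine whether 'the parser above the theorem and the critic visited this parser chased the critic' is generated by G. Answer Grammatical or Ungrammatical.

Ungrammatical

For S → NP VP, every NP-prefix leaves a non-VP remainder: after 'the parser' the remainder is not a VP; after 'the parser above the theorem' the remainder is not a VP; after 'the parser above the theorem and the critic' the remainder is not a VP.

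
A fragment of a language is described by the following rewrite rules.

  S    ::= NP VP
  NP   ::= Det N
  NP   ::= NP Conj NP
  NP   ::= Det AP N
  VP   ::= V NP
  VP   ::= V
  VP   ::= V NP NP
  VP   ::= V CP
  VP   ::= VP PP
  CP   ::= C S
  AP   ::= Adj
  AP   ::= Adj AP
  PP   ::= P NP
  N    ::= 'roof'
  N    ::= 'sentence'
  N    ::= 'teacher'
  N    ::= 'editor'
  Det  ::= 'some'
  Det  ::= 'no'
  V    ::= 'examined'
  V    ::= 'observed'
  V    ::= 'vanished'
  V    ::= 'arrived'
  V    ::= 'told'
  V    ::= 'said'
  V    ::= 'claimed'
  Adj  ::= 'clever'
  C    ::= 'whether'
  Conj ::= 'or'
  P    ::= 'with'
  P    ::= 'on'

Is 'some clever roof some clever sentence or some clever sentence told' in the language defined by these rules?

For S → NP VP, the only prefix that parses as NP is 'some clever roof', but the remainder 'some clever sentence or some clever sentence told' is not a VP under these rules.

Ungrammatical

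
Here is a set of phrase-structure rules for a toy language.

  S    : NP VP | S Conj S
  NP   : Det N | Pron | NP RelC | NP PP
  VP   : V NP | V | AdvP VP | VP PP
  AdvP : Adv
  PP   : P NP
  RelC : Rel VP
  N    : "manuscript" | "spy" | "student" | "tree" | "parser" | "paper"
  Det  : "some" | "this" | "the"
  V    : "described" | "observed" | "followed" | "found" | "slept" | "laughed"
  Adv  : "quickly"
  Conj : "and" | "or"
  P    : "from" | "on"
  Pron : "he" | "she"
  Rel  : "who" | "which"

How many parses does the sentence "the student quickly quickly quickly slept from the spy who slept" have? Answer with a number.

Two of the 4 distinct bracketings:
[S [NP [Det the] [N student]] [VP [AdvP [Adv quickly]] [VP [AdvP [Adv quickly]] [VP [AdvP [Adv quickly]] [VP [VP [V slept]] [PP [P from] [NP [NP [Det the] [N spy]] [RelC [Rel who] [VP [V slept]]]]]]]]]]
[S [NP [Det the] [N student]] [VP [AdvP [Adv quickly]] [VP [AdvP [Adv quickly]] [VP [VP [AdvP [Adv quickly]] [VP [V slept]]] [PP [P from] [NP [NP [Det the] [N spy]] [RelC [Rel who] [VP [V slept]]]]]]]]]
The trees differ in how a recursive rule is bracketed over the same span.

4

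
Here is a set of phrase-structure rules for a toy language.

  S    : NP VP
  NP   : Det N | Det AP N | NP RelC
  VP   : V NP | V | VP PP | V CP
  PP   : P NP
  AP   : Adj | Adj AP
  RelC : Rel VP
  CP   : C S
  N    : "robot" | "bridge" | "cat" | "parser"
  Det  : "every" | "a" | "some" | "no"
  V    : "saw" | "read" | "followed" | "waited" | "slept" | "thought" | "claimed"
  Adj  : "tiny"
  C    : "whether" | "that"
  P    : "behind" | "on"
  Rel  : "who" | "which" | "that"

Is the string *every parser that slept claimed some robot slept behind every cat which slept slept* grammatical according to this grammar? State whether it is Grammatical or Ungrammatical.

For S → NP VP, every NP-prefix leaves a non-VP remainder: after 'every parser' the remainder is not a VP; after 'every parser that slept' the remainder is not a VP.

Ungrammatical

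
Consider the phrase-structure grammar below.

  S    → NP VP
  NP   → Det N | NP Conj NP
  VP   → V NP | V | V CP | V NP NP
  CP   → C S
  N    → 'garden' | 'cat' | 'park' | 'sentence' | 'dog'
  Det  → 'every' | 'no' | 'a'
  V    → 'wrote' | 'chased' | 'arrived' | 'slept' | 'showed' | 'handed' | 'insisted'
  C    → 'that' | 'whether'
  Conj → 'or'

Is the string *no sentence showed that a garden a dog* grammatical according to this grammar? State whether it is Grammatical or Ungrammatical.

For S → NP VP, the only prefix that parses as NP is 'no sentence', but the remainder 'showed that a garden a dog' is not a VP under these rules.

Ungrammatical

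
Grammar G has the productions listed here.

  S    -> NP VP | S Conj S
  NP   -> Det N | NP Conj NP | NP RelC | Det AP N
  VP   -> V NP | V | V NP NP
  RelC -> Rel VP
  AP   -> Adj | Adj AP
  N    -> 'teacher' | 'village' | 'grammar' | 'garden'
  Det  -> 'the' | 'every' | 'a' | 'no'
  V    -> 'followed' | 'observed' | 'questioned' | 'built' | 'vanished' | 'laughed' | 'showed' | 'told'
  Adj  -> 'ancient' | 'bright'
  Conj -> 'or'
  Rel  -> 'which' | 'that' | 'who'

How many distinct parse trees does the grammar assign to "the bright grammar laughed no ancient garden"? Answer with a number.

[S [NP [Det the] [AP [Adj bright]] [N grammar]] [VP [V laughed] [NP [Det no] [AP [Adj ancient]] [N garden]]]]
No rule offers an alternative attachment or grouping for any span, so this is the only derivation.

1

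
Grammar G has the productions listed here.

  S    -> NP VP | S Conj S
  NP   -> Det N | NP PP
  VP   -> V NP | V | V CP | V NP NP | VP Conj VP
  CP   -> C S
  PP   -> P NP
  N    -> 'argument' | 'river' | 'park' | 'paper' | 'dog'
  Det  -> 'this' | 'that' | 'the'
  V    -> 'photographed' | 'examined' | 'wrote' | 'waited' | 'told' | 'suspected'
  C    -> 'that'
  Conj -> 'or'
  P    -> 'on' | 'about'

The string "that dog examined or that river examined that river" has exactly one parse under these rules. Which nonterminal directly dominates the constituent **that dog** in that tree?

[S [S [NP [Det that] [N dog]] [VP [V examined]]] [Conj or] [S [NP [Det that] [N river]] [VP [V examined] [NP [Det that] [N river]]]]]
The span 'that dog' is the NP node built by NP → Det N.
Its mother is the S built by S → NP VP.

S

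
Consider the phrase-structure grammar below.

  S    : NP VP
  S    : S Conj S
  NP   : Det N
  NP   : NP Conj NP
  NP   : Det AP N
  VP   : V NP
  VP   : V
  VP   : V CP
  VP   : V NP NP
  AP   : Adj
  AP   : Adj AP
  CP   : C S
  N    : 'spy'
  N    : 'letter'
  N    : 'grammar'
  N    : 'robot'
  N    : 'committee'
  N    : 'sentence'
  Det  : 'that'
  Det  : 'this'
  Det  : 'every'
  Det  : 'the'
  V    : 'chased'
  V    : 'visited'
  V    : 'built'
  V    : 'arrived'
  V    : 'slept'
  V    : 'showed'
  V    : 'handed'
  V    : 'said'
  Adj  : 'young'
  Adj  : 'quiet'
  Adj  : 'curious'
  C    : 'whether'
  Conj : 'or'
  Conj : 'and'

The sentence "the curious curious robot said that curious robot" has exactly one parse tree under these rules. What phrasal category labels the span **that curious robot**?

[S [NP [Det the] [AP [Adj curious] [AP [Adj curious]]] [N robot]] [VP [V said] [NP [Det that] [AP [Adj curious]] [N robot]]]]
The span 'that curious robot' is the NP node built by NP → Det AP N.

NP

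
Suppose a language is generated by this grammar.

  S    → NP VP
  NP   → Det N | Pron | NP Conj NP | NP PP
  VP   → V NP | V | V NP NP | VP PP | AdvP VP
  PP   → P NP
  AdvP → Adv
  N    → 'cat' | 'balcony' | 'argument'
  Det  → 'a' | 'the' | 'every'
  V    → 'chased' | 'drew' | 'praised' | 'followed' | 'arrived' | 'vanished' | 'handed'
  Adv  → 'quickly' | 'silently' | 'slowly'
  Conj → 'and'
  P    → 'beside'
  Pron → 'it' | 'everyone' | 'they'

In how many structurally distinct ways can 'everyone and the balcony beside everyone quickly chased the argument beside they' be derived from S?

6

Two of the 6 distinct bracketings:
[S [NP [NP [Pron everyone]] [Conj and] [NP [NP [Det the] [N balcony]] [PP [P beside] [NP [Pron everyone]]]]] [VP [VP [AdvP [Adv quickly]] [VP [V chased] [NP [Det the] [N argument]]]] [PP [P beside] [NP [Pron they]]]]]
[S [NP [NP [Pron everyone]] [Conj and] [NP [NP [Det the] [N balcony]] [PP [P beside] [NP [Pron everyone]]]]] [VP [AdvP [Adv quickly]] [VP [V chased] [NP [NP [Det the] [N argument]] [PP [P beside] [NP [Pron they]]]]]]]
The difference turns on whether VP → VP PP is used at the relevant span, versus an alternative expansion of VP.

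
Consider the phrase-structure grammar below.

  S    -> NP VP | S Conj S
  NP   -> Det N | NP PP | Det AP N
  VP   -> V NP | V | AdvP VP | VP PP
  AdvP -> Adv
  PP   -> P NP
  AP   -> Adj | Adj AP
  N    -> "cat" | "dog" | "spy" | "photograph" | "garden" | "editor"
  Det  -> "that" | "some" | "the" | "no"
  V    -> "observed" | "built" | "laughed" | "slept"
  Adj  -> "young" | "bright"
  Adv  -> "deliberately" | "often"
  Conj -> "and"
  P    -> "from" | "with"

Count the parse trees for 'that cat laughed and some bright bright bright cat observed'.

[S [S [NP [Det that] [N cat]] [VP [V laughed]]] [Conj and] [S [NP [Det some] [AP [Adj bright] [AP [Adj bright] [AP [Adj bright]]]] [N cat]] [VP [V observed]]]]
No rule offers an alternative attachment or grouping for any span, so this is the only derivation.

1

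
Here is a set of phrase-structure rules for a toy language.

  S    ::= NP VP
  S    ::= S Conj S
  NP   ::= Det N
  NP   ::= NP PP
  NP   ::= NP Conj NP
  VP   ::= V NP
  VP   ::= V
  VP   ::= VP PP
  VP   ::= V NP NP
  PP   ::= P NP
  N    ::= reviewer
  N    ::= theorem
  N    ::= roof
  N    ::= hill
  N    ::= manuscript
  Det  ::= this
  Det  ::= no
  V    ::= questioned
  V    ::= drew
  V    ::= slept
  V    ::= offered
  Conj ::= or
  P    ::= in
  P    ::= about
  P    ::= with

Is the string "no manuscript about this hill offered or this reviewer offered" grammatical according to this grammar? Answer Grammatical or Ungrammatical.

Grammatical

S
  S
    NP
      NP
        Det: no
        N: manuscript
      PP
        P: about
        NP
          Det: this
          N: hill
    VP
      V: offered
  Conj: or
  S
    NP
      Det: this
      N: reviewer
    VP
      V: offered
The bracketing above is licensed at every node by one of the given productions, with S at the root.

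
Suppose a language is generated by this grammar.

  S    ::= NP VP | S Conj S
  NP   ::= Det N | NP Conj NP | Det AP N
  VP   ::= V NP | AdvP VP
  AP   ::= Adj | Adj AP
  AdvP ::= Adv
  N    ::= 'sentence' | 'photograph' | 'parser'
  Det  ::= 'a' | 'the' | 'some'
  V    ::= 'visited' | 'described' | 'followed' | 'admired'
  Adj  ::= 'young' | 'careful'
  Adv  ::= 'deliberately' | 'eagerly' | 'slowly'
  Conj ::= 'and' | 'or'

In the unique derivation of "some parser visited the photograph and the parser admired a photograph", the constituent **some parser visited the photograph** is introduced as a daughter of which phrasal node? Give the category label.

S

[S [S [NP [Det some] [N parser]] [VP [V visited] [NP [Det the] [N photograph]]]] [Conj and] [S [NP [Det the] [N parser]] [VP [V admired] [NP [Det a] [N photograph]]]]]
The span 'some parser visited the photograph' is the S node built by S → NP VP.
Its mother is the S built by S → S Conj S.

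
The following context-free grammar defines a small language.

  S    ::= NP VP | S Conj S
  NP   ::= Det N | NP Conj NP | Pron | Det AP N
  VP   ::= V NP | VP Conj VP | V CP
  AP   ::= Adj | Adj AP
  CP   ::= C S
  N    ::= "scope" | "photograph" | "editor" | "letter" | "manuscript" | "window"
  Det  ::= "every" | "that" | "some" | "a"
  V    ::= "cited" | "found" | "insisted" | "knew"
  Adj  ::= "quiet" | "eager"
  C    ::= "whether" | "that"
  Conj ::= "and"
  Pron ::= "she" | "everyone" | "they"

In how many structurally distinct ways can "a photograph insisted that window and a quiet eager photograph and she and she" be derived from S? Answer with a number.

5

Two of the 5 distinct bracketings:
[S [NP [Det a] [N photograph]] [VP [V insisted] [NP [NP [Det that] [N window]] [Conj and] [NP [NP [Det a] [AP [Adj quiet] [AP [Adj eager]]] [N photograph]] [Conj and] [NP [NP [Pron she]] [Conj and] [NP [Pron she]]]]]]]
[S [NP [Det a] [N photograph]] [VP [V insisted] [NP [NP [Det that] [N window]] [Conj and] [NP [NP [NP [Det a] [AP [Adj quiet] [AP [Adj eager]]] [N photograph]] [Conj and] [NP [Pron she]]] [Conj and] [NP [Pron she]]]]]]
The trees differ in how a recursive rule is bracketed over the same span.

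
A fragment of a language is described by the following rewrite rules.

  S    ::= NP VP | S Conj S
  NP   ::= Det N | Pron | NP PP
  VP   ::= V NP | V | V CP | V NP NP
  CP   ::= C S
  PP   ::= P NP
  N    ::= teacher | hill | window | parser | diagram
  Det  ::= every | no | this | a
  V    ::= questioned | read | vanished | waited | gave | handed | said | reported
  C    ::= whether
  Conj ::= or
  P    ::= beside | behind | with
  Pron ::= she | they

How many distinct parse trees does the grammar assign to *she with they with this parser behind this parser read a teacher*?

Two of the 5 distinct bracketings:
[S [NP [NP [Pron she]] [PP [P with] [NP [NP [Pron they]] [PP [P with] [NP [NP [Det this] [N parser]] [PP [P behind] [NP [Det this] [N parser]]]]]]]] [VP [V read] [NP [Det a] [N teacher]]]]
[S [NP [NP [Pron she]] [PP [P with] [NP [NP [NP [Pron they]] [PP [P with] [NP [Det this] [N parser]]]] [PP [P behind] [NP [Det this] [N parser]]]]]] [VP [V read] [NP [Det a] [N teacher]]]]
The trees differ in how a recursive rule is bracketed over the same span.

5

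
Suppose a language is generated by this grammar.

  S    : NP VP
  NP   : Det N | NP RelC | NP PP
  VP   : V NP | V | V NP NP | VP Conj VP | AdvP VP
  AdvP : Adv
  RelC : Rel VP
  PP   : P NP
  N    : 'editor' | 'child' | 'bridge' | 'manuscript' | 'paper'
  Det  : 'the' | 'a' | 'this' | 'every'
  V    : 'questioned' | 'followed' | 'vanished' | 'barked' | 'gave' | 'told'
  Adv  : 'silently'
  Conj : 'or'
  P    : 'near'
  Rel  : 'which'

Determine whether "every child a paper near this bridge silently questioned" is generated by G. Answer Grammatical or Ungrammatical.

For S → NP VP, the only prefix that parses as NP is 'every child', but the remainder 'a paper near this bridge silently questioned' is not a VP under these rules.

Ungrammatical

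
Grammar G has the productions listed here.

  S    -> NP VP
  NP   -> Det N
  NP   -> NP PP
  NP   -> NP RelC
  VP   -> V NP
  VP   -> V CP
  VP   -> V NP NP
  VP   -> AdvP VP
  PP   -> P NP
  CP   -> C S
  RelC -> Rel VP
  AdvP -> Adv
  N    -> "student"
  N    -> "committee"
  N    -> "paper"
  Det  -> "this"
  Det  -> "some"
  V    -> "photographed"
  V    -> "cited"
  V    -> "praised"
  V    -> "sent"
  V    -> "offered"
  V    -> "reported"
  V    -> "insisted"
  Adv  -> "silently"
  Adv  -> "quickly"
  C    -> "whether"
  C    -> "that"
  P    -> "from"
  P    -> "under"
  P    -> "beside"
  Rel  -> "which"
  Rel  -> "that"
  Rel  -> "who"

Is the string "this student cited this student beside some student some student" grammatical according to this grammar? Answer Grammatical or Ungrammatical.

[S [NP [Det this] [N student]] [VP [V cited] [NP [NP [Det this] [N student]] [PP [P beside] [NP [Det some] [N student]]]] [NP [Det some] [N student]]]]
Every word is introduced by a lexical rule and the phrasal rules combine the resulting categories into a single S.

Grammatical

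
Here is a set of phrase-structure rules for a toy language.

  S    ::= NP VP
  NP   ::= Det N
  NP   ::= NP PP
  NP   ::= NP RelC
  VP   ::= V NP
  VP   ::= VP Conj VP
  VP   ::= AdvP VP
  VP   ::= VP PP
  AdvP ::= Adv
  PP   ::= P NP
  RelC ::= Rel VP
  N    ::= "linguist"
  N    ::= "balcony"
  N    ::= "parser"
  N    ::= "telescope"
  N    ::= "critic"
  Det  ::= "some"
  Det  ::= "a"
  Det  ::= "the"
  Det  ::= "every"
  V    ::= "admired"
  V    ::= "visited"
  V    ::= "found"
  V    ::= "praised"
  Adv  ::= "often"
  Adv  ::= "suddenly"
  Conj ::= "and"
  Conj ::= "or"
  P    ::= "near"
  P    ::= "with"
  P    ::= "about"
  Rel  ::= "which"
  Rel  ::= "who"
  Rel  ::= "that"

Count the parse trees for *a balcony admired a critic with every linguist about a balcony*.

5

Two of the 5 distinct bracketings:
[S [NP [Det a] [N balcony]] [VP [V admired] [NP [NP [Det a] [N critic]] [PP [P with] [NP [NP [Det every] [N linguist]] [PP [P about] [NP [Det a] [N balcony]]]]]]]]
[S [NP [Det a] [N balcony]] [VP [V admired] [NP [NP [NP [Det a] [N critic]] [PP [P with] [NP [Det every] [N linguist]]]] [PP [P about] [NP [Det a] [N balcony]]]]]]
The trees differ in how a recursive rule is bracketed over the same span.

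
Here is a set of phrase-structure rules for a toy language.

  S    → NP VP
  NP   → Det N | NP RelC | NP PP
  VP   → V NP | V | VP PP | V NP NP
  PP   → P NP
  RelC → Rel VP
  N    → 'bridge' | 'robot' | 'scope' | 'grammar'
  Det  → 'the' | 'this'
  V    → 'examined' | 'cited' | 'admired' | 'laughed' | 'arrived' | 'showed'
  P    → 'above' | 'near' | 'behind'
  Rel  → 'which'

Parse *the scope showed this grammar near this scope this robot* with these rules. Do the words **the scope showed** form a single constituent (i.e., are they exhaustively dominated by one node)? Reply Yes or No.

No

[S [NP [Det the] [N scope]] [VP [V showed] [NP [NP [Det this] [N grammar]] [PP [P near] [NP [Det this] [N scope]]]] [NP [Det this] [N robot]]]]
The smallest constituent containing 'the scope showed' is the S spanning 'the scope showed this grammar near this scope this robot'; no single node in the tree dominates exactly the given words.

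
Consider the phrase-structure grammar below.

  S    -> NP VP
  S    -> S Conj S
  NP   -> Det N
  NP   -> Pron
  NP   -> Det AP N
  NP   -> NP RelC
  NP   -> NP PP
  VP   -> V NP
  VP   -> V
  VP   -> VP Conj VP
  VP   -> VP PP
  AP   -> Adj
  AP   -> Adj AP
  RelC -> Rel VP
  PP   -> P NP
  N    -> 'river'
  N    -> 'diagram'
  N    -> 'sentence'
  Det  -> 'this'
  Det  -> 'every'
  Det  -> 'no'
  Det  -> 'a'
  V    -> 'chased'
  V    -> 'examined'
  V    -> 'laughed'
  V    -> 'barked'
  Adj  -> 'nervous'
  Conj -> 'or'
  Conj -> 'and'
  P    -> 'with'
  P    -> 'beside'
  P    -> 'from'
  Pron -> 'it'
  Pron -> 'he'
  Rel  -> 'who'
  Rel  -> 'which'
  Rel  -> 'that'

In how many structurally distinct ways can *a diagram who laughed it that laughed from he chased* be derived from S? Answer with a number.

6

Two of the 6 distinct bracketings:
[S [NP [NP [Det a] [N diagram]] [RelC [Rel who] [VP [V laughed] [NP [NP [Pron it]] [RelC [Rel that] [VP [VP [V laughed]] [PP [P from] [NP [Pron he]]]]]]]]] [VP [V chased]]]
[S [NP [NP [Det a] [N diagram]] [RelC [Rel who] [VP [V laughed] [NP [NP [NP [Pron it]] [RelC [Rel that] [VP [V laughed]]]] [PP [P from] [NP [Pron he]]]]]]] [VP [V chased]]]
The difference turns on whether NP → NP PP is used at the relevant span, versus an alternative expansion of NP.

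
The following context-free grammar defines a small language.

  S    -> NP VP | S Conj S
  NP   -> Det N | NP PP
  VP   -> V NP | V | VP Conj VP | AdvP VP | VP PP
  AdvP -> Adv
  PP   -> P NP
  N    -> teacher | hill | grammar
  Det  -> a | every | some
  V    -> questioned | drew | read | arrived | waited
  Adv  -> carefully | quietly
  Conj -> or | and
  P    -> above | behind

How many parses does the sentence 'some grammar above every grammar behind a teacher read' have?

The two bracketings:
[S [NP [NP [Det some] [N grammar]] [PP [P above] [NP [NP [Det every] [N grammar]] [PP [P behind] [NP [Det a] [N teacher]]]]]] [VP [V read]]]
[S [NP [NP [NP [Det some] [N grammar]] [PP [P above] [NP [Det every] [N grammar]]]] [PP [P behind] [NP [Det a] [N teacher]]]] [VP [V read]]]
The trees differ in how a recursive rule is bracketed over the same span.

2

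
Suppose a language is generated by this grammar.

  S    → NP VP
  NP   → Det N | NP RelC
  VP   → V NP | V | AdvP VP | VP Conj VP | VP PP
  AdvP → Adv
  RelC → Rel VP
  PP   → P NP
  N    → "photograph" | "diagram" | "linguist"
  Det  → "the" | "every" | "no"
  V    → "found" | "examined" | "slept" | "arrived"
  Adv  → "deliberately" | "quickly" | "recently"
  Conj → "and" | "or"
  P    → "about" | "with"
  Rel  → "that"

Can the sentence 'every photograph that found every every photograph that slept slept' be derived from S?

Ungrammatical

A Det word can never sit immediately before a Det word in any string this grammar generates, so the substring 'every every' rules out a derivation.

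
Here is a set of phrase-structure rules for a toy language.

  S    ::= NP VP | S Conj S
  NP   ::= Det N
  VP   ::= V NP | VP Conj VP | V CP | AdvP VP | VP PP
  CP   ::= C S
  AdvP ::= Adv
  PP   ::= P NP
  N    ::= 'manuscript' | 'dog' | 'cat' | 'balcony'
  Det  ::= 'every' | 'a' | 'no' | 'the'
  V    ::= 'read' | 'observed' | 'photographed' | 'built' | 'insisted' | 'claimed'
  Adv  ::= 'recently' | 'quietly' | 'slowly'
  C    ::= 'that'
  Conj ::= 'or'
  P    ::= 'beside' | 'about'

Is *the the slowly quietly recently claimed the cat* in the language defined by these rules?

Ungrammatical

A Det word can never sit immediately before a Det word in any string this grammar generates, so the substring 'the the' rules out a derivation.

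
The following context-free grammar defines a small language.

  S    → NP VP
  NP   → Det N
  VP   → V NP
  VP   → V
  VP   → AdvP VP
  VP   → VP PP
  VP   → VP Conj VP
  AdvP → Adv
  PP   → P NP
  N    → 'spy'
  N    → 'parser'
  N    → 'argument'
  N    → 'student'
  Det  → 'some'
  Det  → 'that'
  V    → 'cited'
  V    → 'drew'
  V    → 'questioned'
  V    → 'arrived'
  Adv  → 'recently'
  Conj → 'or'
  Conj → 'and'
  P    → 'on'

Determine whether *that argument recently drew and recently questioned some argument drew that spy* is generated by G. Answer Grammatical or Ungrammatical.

For S → NP VP, the only prefix that parses as NP is 'that argument', but the remainder 'recently drew and recently questioned some argument drew that spy' is not a VP under these rules.

Ungrammatical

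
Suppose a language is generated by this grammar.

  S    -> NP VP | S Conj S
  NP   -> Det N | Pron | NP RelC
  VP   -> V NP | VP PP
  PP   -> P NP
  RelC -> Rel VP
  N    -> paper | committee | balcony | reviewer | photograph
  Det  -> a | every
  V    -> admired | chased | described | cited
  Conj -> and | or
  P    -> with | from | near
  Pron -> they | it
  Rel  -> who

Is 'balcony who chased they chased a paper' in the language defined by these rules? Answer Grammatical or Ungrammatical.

Ungrammatical

For S → NP VP, no prefix of the string parses as an NP. The alternative S rule S → S Conj S likewise has no satisfying split.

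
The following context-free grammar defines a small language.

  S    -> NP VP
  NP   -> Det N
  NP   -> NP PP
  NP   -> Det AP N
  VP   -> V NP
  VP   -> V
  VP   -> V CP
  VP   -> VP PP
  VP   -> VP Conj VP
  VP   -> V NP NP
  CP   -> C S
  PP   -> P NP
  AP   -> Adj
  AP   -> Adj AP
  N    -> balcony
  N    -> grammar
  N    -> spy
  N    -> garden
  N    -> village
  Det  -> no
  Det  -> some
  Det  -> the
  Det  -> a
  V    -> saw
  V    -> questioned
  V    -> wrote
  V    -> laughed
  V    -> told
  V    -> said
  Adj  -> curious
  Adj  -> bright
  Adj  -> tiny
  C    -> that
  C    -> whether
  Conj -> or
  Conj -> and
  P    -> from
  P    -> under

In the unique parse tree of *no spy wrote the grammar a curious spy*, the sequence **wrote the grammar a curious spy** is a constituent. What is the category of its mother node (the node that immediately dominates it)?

[S [NP [Det no] [N spy]] [VP [V wrote] [NP [Det the] [N grammar]] [NP [Det a] [AP [Adj curious]] [N spy]]]]
The span 'wrote the grammar a curious spy' is the VP node built by VP → V NP NP.
Its mother is the S built by S → NP VP.

S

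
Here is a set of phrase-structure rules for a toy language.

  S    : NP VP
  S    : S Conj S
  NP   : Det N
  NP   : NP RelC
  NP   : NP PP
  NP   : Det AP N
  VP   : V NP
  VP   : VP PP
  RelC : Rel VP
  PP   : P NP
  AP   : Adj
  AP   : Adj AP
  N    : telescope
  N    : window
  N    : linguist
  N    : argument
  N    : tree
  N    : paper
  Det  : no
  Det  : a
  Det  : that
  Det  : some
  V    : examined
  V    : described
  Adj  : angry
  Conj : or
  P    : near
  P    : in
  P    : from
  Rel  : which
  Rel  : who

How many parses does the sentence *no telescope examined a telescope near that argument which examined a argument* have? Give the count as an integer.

Two of the 3 distinct bracketings:
[S [NP [Det no] [N telescope]] [VP [V examined] [NP [NP [NP [Det a] [N telescope]] [PP [P near] [NP [Det that] [N argument]]]] [RelC [Rel which] [VP [V examined] [NP [Det a] [N argument]]]]]]]
[S [NP [Det no] [N telescope]] [VP [V examined] [NP [NP [Det a] [N telescope]] [PP [P near] [NP [NP [Det that] [N argument]] [RelC [Rel which] [VP [V examined] [NP [Det a] [N argument]]]]]]]]]
The trees differ in how a recursive rule is bracketed over the same span.

3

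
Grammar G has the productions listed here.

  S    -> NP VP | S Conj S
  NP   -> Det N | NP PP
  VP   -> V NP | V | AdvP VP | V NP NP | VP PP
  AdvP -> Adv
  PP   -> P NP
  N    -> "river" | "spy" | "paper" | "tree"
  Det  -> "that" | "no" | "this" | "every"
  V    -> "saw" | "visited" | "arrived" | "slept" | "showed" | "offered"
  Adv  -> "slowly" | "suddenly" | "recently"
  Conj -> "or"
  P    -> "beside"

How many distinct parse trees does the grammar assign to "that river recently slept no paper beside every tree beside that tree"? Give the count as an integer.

9

Two of the 9 distinct bracketings:
[S [NP [Det that] [N river]] [VP [AdvP [Adv recently]] [VP [V slept] [NP [NP [Det no] [N paper]] [PP [P beside] [NP [NP [Det every] [N tree]] [PP [P beside] [NP [Det that] [N tree]]]]]]]]]
[S [NP [Det that] [N river]] [VP [AdvP [Adv recently]] [VP [V slept] [NP [NP [NP [Det no] [N paper]] [PP [P beside] [NP [Det every] [N tree]]]] [PP [P beside] [NP [Det that] [N tree]]]]]]]
The trees differ in how a recursive rule is bracketed over the same span.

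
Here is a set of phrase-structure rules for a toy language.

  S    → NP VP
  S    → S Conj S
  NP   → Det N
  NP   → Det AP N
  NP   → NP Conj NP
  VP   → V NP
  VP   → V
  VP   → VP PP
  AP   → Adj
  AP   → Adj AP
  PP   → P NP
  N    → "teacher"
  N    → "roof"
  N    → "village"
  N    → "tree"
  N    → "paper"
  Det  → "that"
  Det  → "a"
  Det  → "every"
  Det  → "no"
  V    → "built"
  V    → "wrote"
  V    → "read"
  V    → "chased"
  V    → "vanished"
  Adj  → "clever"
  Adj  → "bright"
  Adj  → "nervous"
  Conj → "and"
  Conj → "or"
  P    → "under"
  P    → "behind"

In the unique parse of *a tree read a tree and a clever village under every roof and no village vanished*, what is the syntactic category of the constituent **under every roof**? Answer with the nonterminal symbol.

PP

[S [S [NP [Det a] [N tree]] [VP [VP [V read] [NP [NP [Det a] [N tree]] [Conj and] [NP [Det a] [AP [Adj clever]] [N village]]]] [PP [P under] [NP [Det every] [N roof]]]]] [Conj and] [S [NP [Det no] [N village]] [VP [V vanished]]]]
The span 'under every roof' is the PP node built by PP → P NP.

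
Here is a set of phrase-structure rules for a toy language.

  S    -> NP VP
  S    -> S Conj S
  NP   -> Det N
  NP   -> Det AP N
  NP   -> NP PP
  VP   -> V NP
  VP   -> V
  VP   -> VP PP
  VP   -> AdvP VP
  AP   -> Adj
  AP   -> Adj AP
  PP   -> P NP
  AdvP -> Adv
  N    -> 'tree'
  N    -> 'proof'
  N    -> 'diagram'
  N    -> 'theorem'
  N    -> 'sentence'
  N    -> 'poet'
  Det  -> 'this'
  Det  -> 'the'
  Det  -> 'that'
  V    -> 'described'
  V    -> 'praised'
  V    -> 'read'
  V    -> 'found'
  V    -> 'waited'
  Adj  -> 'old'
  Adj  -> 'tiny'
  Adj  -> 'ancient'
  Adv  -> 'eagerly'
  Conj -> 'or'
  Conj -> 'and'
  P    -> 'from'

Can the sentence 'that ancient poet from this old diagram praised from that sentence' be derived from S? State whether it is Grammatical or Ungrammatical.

[S [NP [NP [Det that] [AP [Adj ancient]] [N poet]] [PP [P from] [NP [Det this] [AP [Adj old]] [N diagram]]]] [VP [VP [V praised]] [PP [P from] [NP [Det that] [N sentence]]]]]
The bracketing above is licensed at every node by one of the given productions, with S at the root.

Grammatical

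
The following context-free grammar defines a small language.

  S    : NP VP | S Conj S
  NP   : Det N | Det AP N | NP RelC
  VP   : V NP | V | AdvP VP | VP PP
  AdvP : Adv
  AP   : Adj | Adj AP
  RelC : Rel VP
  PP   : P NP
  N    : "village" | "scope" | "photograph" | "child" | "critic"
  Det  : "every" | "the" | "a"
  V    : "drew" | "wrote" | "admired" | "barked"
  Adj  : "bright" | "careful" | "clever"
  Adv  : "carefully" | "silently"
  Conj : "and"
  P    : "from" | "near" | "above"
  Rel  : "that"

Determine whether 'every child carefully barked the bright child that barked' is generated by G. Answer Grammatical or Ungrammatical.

S
  NP
    Det: every
    N: child
  VP
    AdvP
      Adv: carefully
    VP
      V: barked
      NP
        NP
          Det: the
          AP
            Adj: bright
          N: child
        RelC
          Rel: that
          VP
            V: barked
Every word is introduced by a lexical rule and the phrasal rules combine the resulting categories into a single S.

Grammatical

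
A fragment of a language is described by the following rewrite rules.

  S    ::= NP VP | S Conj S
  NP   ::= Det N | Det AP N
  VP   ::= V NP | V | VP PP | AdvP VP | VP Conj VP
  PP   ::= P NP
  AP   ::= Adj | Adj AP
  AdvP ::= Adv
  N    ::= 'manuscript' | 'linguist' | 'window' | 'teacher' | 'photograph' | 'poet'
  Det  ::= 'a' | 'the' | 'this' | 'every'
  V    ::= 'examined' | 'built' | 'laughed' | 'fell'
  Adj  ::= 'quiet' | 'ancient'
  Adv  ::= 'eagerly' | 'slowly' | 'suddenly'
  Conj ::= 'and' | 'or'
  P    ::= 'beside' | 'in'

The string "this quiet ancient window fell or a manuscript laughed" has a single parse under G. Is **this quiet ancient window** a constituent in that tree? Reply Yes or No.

Yes

[S [S [NP [Det this] [AP [Adj quiet] [AP [Adj ancient]]] [N window]] [VP [V fell]]] [Conj or] [S [NP [Det a] [N manuscript]] [VP [V laughed]]]]
The words 'this quiet ancient window' are exhaustively dominated by a single NP node (built by NP → Det AP N), so they form a constituent.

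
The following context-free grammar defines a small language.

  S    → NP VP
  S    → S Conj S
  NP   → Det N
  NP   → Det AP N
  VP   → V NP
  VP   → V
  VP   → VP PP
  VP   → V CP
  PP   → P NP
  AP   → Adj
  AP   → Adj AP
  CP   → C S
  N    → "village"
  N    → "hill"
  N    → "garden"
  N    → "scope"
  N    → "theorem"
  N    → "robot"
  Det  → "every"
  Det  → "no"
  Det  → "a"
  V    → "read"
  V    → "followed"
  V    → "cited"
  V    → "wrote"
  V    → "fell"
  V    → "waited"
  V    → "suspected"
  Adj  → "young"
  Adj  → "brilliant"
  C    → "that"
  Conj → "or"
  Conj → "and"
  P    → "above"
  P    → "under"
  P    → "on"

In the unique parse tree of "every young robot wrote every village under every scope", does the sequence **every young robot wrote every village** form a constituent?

[S [NP [Det every] [AP [Adj young]] [N robot]] [VP [VP [V wrote] [NP [Det every] [N village]]] [PP [P under] [NP [Det every] [N scope]]]]]
The smallest constituent containing 'every young robot wrote every village' is the S spanning 'every young robot wrote every village under every scope'; no single node in the tree dominates exactly the given words.

No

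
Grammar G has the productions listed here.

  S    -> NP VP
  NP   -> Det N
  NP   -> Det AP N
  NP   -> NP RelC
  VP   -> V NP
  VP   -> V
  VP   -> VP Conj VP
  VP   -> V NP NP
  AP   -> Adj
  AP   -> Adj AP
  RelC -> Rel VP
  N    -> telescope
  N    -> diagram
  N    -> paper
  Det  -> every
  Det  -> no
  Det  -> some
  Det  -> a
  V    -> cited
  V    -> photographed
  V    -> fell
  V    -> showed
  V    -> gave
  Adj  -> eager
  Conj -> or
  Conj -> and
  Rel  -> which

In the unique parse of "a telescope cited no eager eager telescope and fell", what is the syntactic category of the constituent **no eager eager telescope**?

[S [NP [Det a] [N telescope]] [VP [VP [V cited] [NP [Det no] [AP [Adj eager] [AP [Adj eager]]] [N telescope]]] [Conj and] [VP [V fell]]]]
The span 'no eager eager telescope' is the NP node built by NP → Det AP N.

NP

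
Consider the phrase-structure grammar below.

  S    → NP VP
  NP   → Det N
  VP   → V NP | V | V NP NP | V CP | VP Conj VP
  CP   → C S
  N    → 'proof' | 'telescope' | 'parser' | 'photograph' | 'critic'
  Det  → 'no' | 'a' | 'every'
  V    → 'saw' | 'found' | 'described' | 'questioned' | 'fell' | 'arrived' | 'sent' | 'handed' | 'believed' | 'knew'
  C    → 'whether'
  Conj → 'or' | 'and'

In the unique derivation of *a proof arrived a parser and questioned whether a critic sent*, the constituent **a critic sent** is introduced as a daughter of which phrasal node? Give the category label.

S
  NP
    Det: a
    N: proof
  VP
    VP
      V: arrived
      NP
        Det: a
        N: parser
    Conj: and
    VP
      V: questioned
      CP
        C: whether
        S
          NP
            Det: a
            N: critic
          VP
            V: sent
The span 'a critic sent' is the S node built by S → NP VP.
Its mother is the CP built by CP → C S.

CP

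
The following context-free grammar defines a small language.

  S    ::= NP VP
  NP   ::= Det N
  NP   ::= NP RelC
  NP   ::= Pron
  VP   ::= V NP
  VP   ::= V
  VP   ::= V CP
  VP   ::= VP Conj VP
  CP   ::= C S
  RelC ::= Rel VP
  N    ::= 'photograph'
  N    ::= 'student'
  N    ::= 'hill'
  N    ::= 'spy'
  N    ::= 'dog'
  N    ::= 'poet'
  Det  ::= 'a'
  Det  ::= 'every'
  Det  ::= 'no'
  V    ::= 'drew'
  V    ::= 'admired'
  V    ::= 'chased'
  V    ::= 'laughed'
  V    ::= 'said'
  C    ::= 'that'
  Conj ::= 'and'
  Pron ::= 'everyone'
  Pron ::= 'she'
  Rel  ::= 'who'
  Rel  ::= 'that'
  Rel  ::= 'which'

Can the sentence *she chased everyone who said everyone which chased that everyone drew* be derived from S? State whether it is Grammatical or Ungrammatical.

[S [NP [Pron she]] [VP [V chased] [NP [NP [Pron everyone]] [RelC [Rel who] [VP [V said] [NP [NP [Pron everyone]] [RelC [Rel which] [VP [V chased] [CP [C that] [S [NP [Pron everyone]] [VP [V drew]]]]]]]]]]]]
The bracketing above is licensed at every node by one of the given productions, with S at the root.

Grammatical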